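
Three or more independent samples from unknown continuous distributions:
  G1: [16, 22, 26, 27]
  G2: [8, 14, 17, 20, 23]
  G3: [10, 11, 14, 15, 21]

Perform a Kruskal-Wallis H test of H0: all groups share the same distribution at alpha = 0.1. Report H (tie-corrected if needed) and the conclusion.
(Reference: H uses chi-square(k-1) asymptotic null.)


Step 1: Combine all N = 14 observations and assign midranks.
sorted (value, group, rank): (8,G2,1), (10,G3,2), (11,G3,3), (14,G2,4.5), (14,G3,4.5), (15,G3,6), (16,G1,7), (17,G2,8), (20,G2,9), (21,G3,10), (22,G1,11), (23,G2,12), (26,G1,13), (27,G1,14)
Step 2: Sum ranks within each group.
R_1 = 45 (n_1 = 4)
R_2 = 34.5 (n_2 = 5)
R_3 = 25.5 (n_3 = 5)
Step 3: H = 12/(N(N+1)) * sum(R_i^2/n_i) - 3(N+1)
     = 12/(14*15) * (45^2/4 + 34.5^2/5 + 25.5^2/5) - 3*15
     = 0.057143 * 874.35 - 45
     = 4.962857.
Step 4: Ties present; correction factor C = 1 - 6/(14^3 - 14) = 0.997802. Corrected H = 4.962857 / 0.997802 = 4.973789.
Step 5: Under H0, H ~ chi^2(2); p-value = 0.083168.
Step 6: alpha = 0.1. reject H0.

H = 4.9738, df = 2, p = 0.083168, reject H0.


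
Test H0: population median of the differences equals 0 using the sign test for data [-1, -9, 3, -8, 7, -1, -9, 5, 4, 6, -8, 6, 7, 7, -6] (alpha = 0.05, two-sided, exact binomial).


Step 1: Discard zero differences. Original n = 15; n_eff = number of nonzero differences = 15.
Nonzero differences (with sign): -1, -9, +3, -8, +7, -1, -9, +5, +4, +6, -8, +6, +7, +7, -6
Step 2: Count signs: positive = 8, negative = 7.
Step 3: Under H0: P(positive) = 0.5, so the number of positives S ~ Bin(15, 0.5).
Step 4: Two-sided exact p-value = sum of Bin(15,0.5) probabilities at or below the observed probability = 1.000000.
Step 5: alpha = 0.05. fail to reject H0.

n_eff = 15, pos = 8, neg = 7, p = 1.000000, fail to reject H0.


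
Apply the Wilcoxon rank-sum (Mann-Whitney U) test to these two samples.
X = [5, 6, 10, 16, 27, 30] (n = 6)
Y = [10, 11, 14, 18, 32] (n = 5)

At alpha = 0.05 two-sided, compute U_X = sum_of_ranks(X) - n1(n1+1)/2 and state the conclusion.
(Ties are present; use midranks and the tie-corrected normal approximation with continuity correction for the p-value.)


Step 1: Combine and sort all 11 observations; assign midranks.
sorted (value, group): (5,X), (6,X), (10,X), (10,Y), (11,Y), (14,Y), (16,X), (18,Y), (27,X), (30,X), (32,Y)
ranks: 5->1, 6->2, 10->3.5, 10->3.5, 11->5, 14->6, 16->7, 18->8, 27->9, 30->10, 32->11
Step 2: Rank sum for X: R1 = 1 + 2 + 3.5 + 7 + 9 + 10 = 32.5.
Step 3: U_X = R1 - n1(n1+1)/2 = 32.5 - 6*7/2 = 32.5 - 21 = 11.5.
       U_Y = n1*n2 - U_X = 30 - 11.5 = 18.5.
Step 4: Ties are present, so use the tie-corrected normal approximation (with continuity correction) for the p-value.
Step 5: p-value = 0.583025; compare to alpha = 0.05. fail to reject H0.

U_X = 11.5, p = 0.583025, fail to reject H0 at alpha = 0.05.


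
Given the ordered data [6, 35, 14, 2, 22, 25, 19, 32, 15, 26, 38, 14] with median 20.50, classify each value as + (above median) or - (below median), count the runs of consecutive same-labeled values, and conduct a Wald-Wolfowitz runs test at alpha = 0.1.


Step 1: Compute median = 20.50; label A = above, B = below.
Labels in order: BABBAABABAAB  (n_A = 6, n_B = 6)
Step 2: Count runs R = 9.
Step 3: Under H0 (random ordering), E[R] = 2*n_A*n_B/(n_A+n_B) + 1 = 2*6*6/12 + 1 = 7.0000.
        Var[R] = 2*n_A*n_B*(2*n_A*n_B - n_A - n_B) / ((n_A+n_B)^2 * (n_A+n_B-1)) = 4320/1584 = 2.7273.
        SD[R] = 1.6514.
Step 4: Continuity-corrected z = (R - 0.5 - E[R]) / SD[R] = (9 - 0.5 - 7.0000) / 1.6514 = 0.9083.
Step 5: Two-sided p-value via normal approximation = 2*(1 - Phi(|z|)) = 0.363722.
Step 6: alpha = 0.1. fail to reject H0.

R = 9, z = 0.9083, p = 0.363722, fail to reject H0.


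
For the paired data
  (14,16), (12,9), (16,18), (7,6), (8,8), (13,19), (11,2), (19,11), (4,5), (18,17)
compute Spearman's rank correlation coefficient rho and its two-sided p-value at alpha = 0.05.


Step 1: Rank x and y separately (midranks; no ties here).
rank(x): 14->7, 12->5, 16->8, 7->2, 8->3, 13->6, 11->4, 19->10, 4->1, 18->9
rank(y): 16->7, 9->5, 18->9, 6->3, 8->4, 19->10, 2->1, 11->6, 5->2, 17->8
Step 2: d_i = R_x(i) - R_y(i); compute d_i^2.
  (7-7)^2=0, (5-5)^2=0, (8-9)^2=1, (2-3)^2=1, (3-4)^2=1, (6-10)^2=16, (4-1)^2=9, (10-6)^2=16, (1-2)^2=1, (9-8)^2=1
sum(d^2) = 46.
Step 3: rho = 1 - 6*46 / (10*(10^2 - 1)) = 1 - 276/990 = 0.721212.
Step 4: Under H0, t = rho * sqrt((n-2)/(1-rho^2)) = 2.9448 ~ t(8).
Step 5: Two-sided p-value from the t-distribution with 8 df = 0.018573.
Step 6: alpha = 0.05. reject H0.

rho = 0.7212, p = 0.018573, reject H0 at alpha = 0.05.


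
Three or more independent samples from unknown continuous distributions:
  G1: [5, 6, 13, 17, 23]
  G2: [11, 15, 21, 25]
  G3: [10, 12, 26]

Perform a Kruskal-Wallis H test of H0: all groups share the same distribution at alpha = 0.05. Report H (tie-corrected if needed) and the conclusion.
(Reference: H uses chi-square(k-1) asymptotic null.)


Step 1: Combine all N = 12 observations and assign midranks.
sorted (value, group, rank): (5,G1,1), (6,G1,2), (10,G3,3), (11,G2,4), (12,G3,5), (13,G1,6), (15,G2,7), (17,G1,8), (21,G2,9), (23,G1,10), (25,G2,11), (26,G3,12)
Step 2: Sum ranks within each group.
R_1 = 27 (n_1 = 5)
R_2 = 31 (n_2 = 4)
R_3 = 20 (n_3 = 3)
Step 3: H = 12/(N(N+1)) * sum(R_i^2/n_i) - 3(N+1)
     = 12/(12*13) * (27^2/5 + 31^2/4 + 20^2/3) - 3*13
     = 0.076923 * 519.383 - 39
     = 0.952564.
Step 4: No ties, so H is used without correction.
Step 5: Under H0, H ~ chi^2(2); p-value = 0.621088.
Step 6: alpha = 0.05. fail to reject H0.

H = 0.9526, df = 2, p = 0.621088, fail to reject H0.


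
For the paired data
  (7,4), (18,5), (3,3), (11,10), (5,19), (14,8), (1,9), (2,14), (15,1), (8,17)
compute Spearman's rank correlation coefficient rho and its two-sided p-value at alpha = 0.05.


Step 1: Rank x and y separately (midranks; no ties here).
rank(x): 7->5, 18->10, 3->3, 11->7, 5->4, 14->8, 1->1, 2->2, 15->9, 8->6
rank(y): 4->3, 5->4, 3->2, 10->7, 19->10, 8->5, 9->6, 14->8, 1->1, 17->9
Step 2: d_i = R_x(i) - R_y(i); compute d_i^2.
  (5-3)^2=4, (10-4)^2=36, (3-2)^2=1, (7-7)^2=0, (4-10)^2=36, (8-5)^2=9, (1-6)^2=25, (2-8)^2=36, (9-1)^2=64, (6-9)^2=9
sum(d^2) = 220.
Step 3: rho = 1 - 6*220 / (10*(10^2 - 1)) = 1 - 1320/990 = -0.333333.
Step 4: Under H0, t = rho * sqrt((n-2)/(1-rho^2)) = -1.0000 ~ t(8).
Step 5: Two-sided p-value from the t-distribution with 8 df = 0.346594.
Step 6: alpha = 0.05. fail to reject H0.

rho = -0.3333, p = 0.346594, fail to reject H0 at alpha = 0.05.


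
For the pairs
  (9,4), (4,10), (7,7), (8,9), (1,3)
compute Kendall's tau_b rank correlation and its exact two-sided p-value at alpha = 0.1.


Step 1: Enumerate the 10 unordered pairs (i,j) with i<j and classify each by sign(x_j-x_i) * sign(y_j-y_i).
  (1,2):dx=-5,dy=+6->D; (1,3):dx=-2,dy=+3->D; (1,4):dx=-1,dy=+5->D; (1,5):dx=-8,dy=-1->C
  (2,3):dx=+3,dy=-3->D; (2,4):dx=+4,dy=-1->D; (2,5):dx=-3,dy=-7->C; (3,4):dx=+1,dy=+2->C
  (3,5):dx=-6,dy=-4->C; (4,5):dx=-7,dy=-6->C
Step 2: C = 5, D = 5, total pairs = 10.
Step 3: tau = (C - D)/(n(n-1)/2) = (5 - 5)/10 = 0.000000.
Step 4: Exact two-sided p-value (enumerate n! = 120 permutations of y under H0): p = 1.000000.
Step 5: alpha = 0.1. fail to reject H0.

tau_b = 0.0000 (C=5, D=5), p = 1.000000, fail to reject H0.


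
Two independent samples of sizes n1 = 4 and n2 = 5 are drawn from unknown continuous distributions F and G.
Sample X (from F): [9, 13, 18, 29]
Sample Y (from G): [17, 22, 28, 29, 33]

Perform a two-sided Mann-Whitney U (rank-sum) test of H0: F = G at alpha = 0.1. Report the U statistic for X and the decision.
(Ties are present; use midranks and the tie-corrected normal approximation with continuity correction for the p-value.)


Step 1: Combine and sort all 9 observations; assign midranks.
sorted (value, group): (9,X), (13,X), (17,Y), (18,X), (22,Y), (28,Y), (29,X), (29,Y), (33,Y)
ranks: 9->1, 13->2, 17->3, 18->4, 22->5, 28->6, 29->7.5, 29->7.5, 33->9
Step 2: Rank sum for X: R1 = 1 + 2 + 4 + 7.5 = 14.5.
Step 3: U_X = R1 - n1(n1+1)/2 = 14.5 - 4*5/2 = 14.5 - 10 = 4.5.
       U_Y = n1*n2 - U_X = 20 - 4.5 = 15.5.
Step 4: Ties are present, so use the tie-corrected normal approximation (with continuity correction) for the p-value.
Step 5: p-value = 0.218742; compare to alpha = 0.1. fail to reject H0.

U_X = 4.5, p = 0.218742, fail to reject H0 at alpha = 0.1.


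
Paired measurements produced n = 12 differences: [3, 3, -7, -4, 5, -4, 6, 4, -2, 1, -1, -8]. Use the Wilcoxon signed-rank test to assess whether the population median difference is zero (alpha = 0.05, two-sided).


Step 1: Drop any zero differences (none here) and take |d_i|.
|d| = [3, 3, 7, 4, 5, 4, 6, 4, 2, 1, 1, 8]
Step 2: Midrank |d_i| (ties get averaged ranks).
ranks: |3|->4.5, |3|->4.5, |7|->11, |4|->7, |5|->9, |4|->7, |6|->10, |4|->7, |2|->3, |1|->1.5, |1|->1.5, |8|->12
Step 3: Attach original signs; sum ranks with positive sign and with negative sign.
W+ = 4.5 + 4.5 + 9 + 10 + 7 + 1.5 = 36.5
W- = 11 + 7 + 7 + 3 + 1.5 + 12 = 41.5
(Check: W+ + W- = 78 should equal n(n+1)/2 = 78.)
Step 4: Test statistic W = min(W+, W-) = 36.5.
Step 5: Ties in |d|, so use the tie-corrected normal approximation.
        E[W] = n(n+1)/4 = 12*13/4 = 39.
        Tie groups: |d|=1 (t=2), |d|=3 (t=2), |d|=4 (t=3); sum(t^3 - t) = 36.
        Var[W] = n(n+1)(2n+1)/24 - sum(t^3-t)/48 = 3900/24 - 36/48 = 161.75.
        z = (W - E[W]) / sqrt(Var[W]) = (36.5 - 39) / 12.7181 = -0.1966.
        Two-sided p = 2*Phi(z) = 0.844164.
Step 6: alpha = 0.05. fail to reject H0.

W+ = 36.5, W- = 41.5, W = min = 36.5, p = 0.844164, fail to reject H0.


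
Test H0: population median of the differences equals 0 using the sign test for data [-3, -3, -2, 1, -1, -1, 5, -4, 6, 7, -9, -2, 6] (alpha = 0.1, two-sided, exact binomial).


Step 1: Discard zero differences. Original n = 13; n_eff = number of nonzero differences = 13.
Nonzero differences (with sign): -3, -3, -2, +1, -1, -1, +5, -4, +6, +7, -9, -2, +6
Step 2: Count signs: positive = 5, negative = 8.
Step 3: Under H0: P(positive) = 0.5, so the number of positives S ~ Bin(13, 0.5).
Step 4: Two-sided exact p-value = sum of Bin(13,0.5) probabilities at or below the observed probability = 0.581055.
Step 5: alpha = 0.1. fail to reject H0.

n_eff = 13, pos = 5, neg = 8, p = 0.581055, fail to reject H0.


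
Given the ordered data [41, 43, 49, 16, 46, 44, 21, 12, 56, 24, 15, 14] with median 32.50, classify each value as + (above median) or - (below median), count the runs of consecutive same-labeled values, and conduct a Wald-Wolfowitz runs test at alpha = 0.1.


Step 1: Compute median = 32.50; label A = above, B = below.
Labels in order: AAABAABBABBB  (n_A = 6, n_B = 6)
Step 2: Count runs R = 6.
Step 3: Under H0 (random ordering), E[R] = 2*n_A*n_B/(n_A+n_B) + 1 = 2*6*6/12 + 1 = 7.0000.
        Var[R] = 2*n_A*n_B*(2*n_A*n_B - n_A - n_B) / ((n_A+n_B)^2 * (n_A+n_B-1)) = 4320/1584 = 2.7273.
        SD[R] = 1.6514.
Step 4: Continuity-corrected z = (R + 0.5 - E[R]) / SD[R] = (6 + 0.5 - 7.0000) / 1.6514 = -0.3028.
Step 5: Two-sided p-value via normal approximation = 2*(1 - Phi(|z|)) = 0.762069.
Step 6: alpha = 0.1. fail to reject H0.

R = 6, z = -0.3028, p = 0.762069, fail to reject H0.


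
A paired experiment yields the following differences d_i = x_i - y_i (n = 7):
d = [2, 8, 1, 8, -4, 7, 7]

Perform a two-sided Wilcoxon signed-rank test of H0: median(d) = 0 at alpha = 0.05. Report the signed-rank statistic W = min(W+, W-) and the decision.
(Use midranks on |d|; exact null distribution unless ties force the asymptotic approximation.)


Step 1: Drop any zero differences (none here) and take |d_i|.
|d| = [2, 8, 1, 8, 4, 7, 7]
Step 2: Midrank |d_i| (ties get averaged ranks).
ranks: |2|->2, |8|->6.5, |1|->1, |8|->6.5, |4|->3, |7|->4.5, |7|->4.5
Step 3: Attach original signs; sum ranks with positive sign and with negative sign.
W+ = 2 + 6.5 + 1 + 6.5 + 4.5 + 4.5 = 25
W- = 3 = 3
(Check: W+ + W- = 28 should equal n(n+1)/2 = 28.)
Step 4: Test statistic W = min(W+, W-) = 3.
Step 5: Ties in |d|, so use the tie-corrected normal approximation.
        E[W] = n(n+1)/4 = 7*8/4 = 14.
        Tie groups: |d|=7 (t=2), |d|=8 (t=2); sum(t^3 - t) = 12.
        Var[W] = n(n+1)(2n+1)/24 - sum(t^3-t)/48 = 840/24 - 12/48 = 34.75.
        z = (W - E[W]) / sqrt(Var[W]) = (3 - 14) / 5.8949 = -1.8660.
        Two-sided p = 2*Phi(z) = 0.062039.
Step 6: alpha = 0.05. fail to reject H0.

W+ = 25, W- = 3, W = min = 3, p = 0.062039, fail to reject H0.


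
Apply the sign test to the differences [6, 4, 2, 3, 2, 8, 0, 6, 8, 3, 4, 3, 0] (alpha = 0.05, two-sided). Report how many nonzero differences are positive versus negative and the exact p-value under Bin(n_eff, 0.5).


Step 1: Discard zero differences. Original n = 13; n_eff = number of nonzero differences = 11.
Nonzero differences (with sign): +6, +4, +2, +3, +2, +8, +6, +8, +3, +4, +3
Step 2: Count signs: positive = 11, negative = 0.
Step 3: Under H0: P(positive) = 0.5, so the number of positives S ~ Bin(11, 0.5).
Step 4: Two-sided exact p-value = sum of Bin(11,0.5) probabilities at or below the observed probability = 0.000977.
Step 5: alpha = 0.05. reject H0.

n_eff = 11, pos = 11, neg = 0, p = 0.000977, reject H0.


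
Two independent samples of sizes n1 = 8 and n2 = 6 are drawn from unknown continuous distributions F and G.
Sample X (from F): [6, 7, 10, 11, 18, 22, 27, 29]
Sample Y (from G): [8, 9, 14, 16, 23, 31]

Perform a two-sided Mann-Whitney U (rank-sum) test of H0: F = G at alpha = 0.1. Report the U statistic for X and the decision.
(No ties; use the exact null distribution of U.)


Step 1: Combine and sort all 14 observations; assign midranks.
sorted (value, group): (6,X), (7,X), (8,Y), (9,Y), (10,X), (11,X), (14,Y), (16,Y), (18,X), (22,X), (23,Y), (27,X), (29,X), (31,Y)
ranks: 6->1, 7->2, 8->3, 9->4, 10->5, 11->6, 14->7, 16->8, 18->9, 22->10, 23->11, 27->12, 29->13, 31->14
Step 2: Rank sum for X: R1 = 1 + 2 + 5 + 6 + 9 + 10 + 12 + 13 = 58.
Step 3: U_X = R1 - n1(n1+1)/2 = 58 - 8*9/2 = 58 - 36 = 22.
       U_Y = n1*n2 - U_X = 48 - 22 = 26.
Step 4: No ties, so the exact null distribution of U (based on enumerating the C(14,8) = 3003 equally likely rank assignments) gives the two-sided p-value.
Step 5: p-value = 0.851815; compare to alpha = 0.1. fail to reject H0.

U_X = 22, p = 0.851815, fail to reject H0 at alpha = 0.1.


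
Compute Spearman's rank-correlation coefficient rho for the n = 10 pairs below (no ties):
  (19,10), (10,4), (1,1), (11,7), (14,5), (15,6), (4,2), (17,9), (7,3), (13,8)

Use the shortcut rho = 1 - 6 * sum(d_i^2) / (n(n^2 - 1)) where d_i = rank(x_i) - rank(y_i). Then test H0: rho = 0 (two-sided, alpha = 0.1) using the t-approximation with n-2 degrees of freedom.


Step 1: Rank x and y separately (midranks; no ties here).
rank(x): 19->10, 10->4, 1->1, 11->5, 14->7, 15->8, 4->2, 17->9, 7->3, 13->6
rank(y): 10->10, 4->4, 1->1, 7->7, 5->5, 6->6, 2->2, 9->9, 3->3, 8->8
Step 2: d_i = R_x(i) - R_y(i); compute d_i^2.
  (10-10)^2=0, (4-4)^2=0, (1-1)^2=0, (5-7)^2=4, (7-5)^2=4, (8-6)^2=4, (2-2)^2=0, (9-9)^2=0, (3-3)^2=0, (6-8)^2=4
sum(d^2) = 16.
Step 3: rho = 1 - 6*16 / (10*(10^2 - 1)) = 1 - 96/990 = 0.903030.
Step 4: Under H0, t = rho * sqrt((n-2)/(1-rho^2)) = 5.9457 ~ t(8).
Step 5: Two-sided p-value from the t-distribution with 8 df = 0.000344.
Step 6: alpha = 0.1. reject H0.

rho = 0.9030, p = 0.000344, reject H0 at alpha = 0.1.


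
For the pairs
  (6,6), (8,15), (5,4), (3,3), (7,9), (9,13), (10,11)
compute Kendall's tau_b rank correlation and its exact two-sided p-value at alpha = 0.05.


Step 1: Enumerate the 21 unordered pairs (i,j) with i<j and classify each by sign(x_j-x_i) * sign(y_j-y_i).
  (1,2):dx=+2,dy=+9->C; (1,3):dx=-1,dy=-2->C; (1,4):dx=-3,dy=-3->C; (1,5):dx=+1,dy=+3->C
  (1,6):dx=+3,dy=+7->C; (1,7):dx=+4,dy=+5->C; (2,3):dx=-3,dy=-11->C; (2,4):dx=-5,dy=-12->C
  (2,5):dx=-1,dy=-6->C; (2,6):dx=+1,dy=-2->D; (2,7):dx=+2,dy=-4->D; (3,4):dx=-2,dy=-1->C
  (3,5):dx=+2,dy=+5->C; (3,6):dx=+4,dy=+9->C; (3,7):dx=+5,dy=+7->C; (4,5):dx=+4,dy=+6->C
  (4,6):dx=+6,dy=+10->C; (4,7):dx=+7,dy=+8->C; (5,6):dx=+2,dy=+4->C; (5,7):dx=+3,dy=+2->C
  (6,7):dx=+1,dy=-2->D
Step 2: C = 18, D = 3, total pairs = 21.
Step 3: tau = (C - D)/(n(n-1)/2) = (18 - 3)/21 = 0.714286.
Step 4: Exact two-sided p-value (enumerate n! = 5040 permutations of y under H0): p = 0.030159.
Step 5: alpha = 0.05. reject H0.

tau_b = 0.7143 (C=18, D=3), p = 0.030159, reject H0.


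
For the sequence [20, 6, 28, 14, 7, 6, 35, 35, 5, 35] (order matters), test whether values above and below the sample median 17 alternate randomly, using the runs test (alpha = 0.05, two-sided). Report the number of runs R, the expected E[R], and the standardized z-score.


Step 1: Compute median = 17; label A = above, B = below.
Labels in order: ABABBBAABA  (n_A = 5, n_B = 5)
Step 2: Count runs R = 7.
Step 3: Under H0 (random ordering), E[R] = 2*n_A*n_B/(n_A+n_B) + 1 = 2*5*5/10 + 1 = 6.0000.
        Var[R] = 2*n_A*n_B*(2*n_A*n_B - n_A - n_B) / ((n_A+n_B)^2 * (n_A+n_B-1)) = 2000/900 = 2.2222.
        SD[R] = 1.4907.
Step 4: Continuity-corrected z = (R - 0.5 - E[R]) / SD[R] = (7 - 0.5 - 6.0000) / 1.4907 = 0.3354.
Step 5: Two-sided p-value via normal approximation = 2*(1 - Phi(|z|)) = 0.737316.
Step 6: alpha = 0.05. fail to reject H0.

R = 7, z = 0.3354, p = 0.737316, fail to reject H0.


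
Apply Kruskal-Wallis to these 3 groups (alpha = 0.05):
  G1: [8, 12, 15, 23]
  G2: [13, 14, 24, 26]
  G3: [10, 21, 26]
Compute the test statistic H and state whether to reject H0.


Step 1: Combine all N = 11 observations and assign midranks.
sorted (value, group, rank): (8,G1,1), (10,G3,2), (12,G1,3), (13,G2,4), (14,G2,5), (15,G1,6), (21,G3,7), (23,G1,8), (24,G2,9), (26,G2,10.5), (26,G3,10.5)
Step 2: Sum ranks within each group.
R_1 = 18 (n_1 = 4)
R_2 = 28.5 (n_2 = 4)
R_3 = 19.5 (n_3 = 3)
Step 3: H = 12/(N(N+1)) * sum(R_i^2/n_i) - 3(N+1)
     = 12/(11*12) * (18^2/4 + 28.5^2/4 + 19.5^2/3) - 3*12
     = 0.090909 * 410.812 - 36
     = 1.346591.
Step 4: Ties present; correction factor C = 1 - 6/(11^3 - 11) = 0.995455. Corrected H = 1.346591 / 0.995455 = 1.352740.
Step 5: Under H0, H ~ chi^2(2); p-value = 0.508459.
Step 6: alpha = 0.05. fail to reject H0.

H = 1.3527, df = 2, p = 0.508459, fail to reject H0.


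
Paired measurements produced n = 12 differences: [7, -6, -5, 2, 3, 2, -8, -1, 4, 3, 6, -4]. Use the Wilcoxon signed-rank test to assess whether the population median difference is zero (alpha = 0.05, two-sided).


Step 1: Drop any zero differences (none here) and take |d_i|.
|d| = [7, 6, 5, 2, 3, 2, 8, 1, 4, 3, 6, 4]
Step 2: Midrank |d_i| (ties get averaged ranks).
ranks: |7|->11, |6|->9.5, |5|->8, |2|->2.5, |3|->4.5, |2|->2.5, |8|->12, |1|->1, |4|->6.5, |3|->4.5, |6|->9.5, |4|->6.5
Step 3: Attach original signs; sum ranks with positive sign and with negative sign.
W+ = 11 + 2.5 + 4.5 + 2.5 + 6.5 + 4.5 + 9.5 = 41
W- = 9.5 + 8 + 12 + 1 + 6.5 = 37
(Check: W+ + W- = 78 should equal n(n+1)/2 = 78.)
Step 4: Test statistic W = min(W+, W-) = 37.
Step 5: Ties in |d|, so use the tie-corrected normal approximation.
        E[W] = n(n+1)/4 = 12*13/4 = 39.
        Tie groups: |d|=2 (t=2), |d|=3 (t=2), |d|=4 (t=2), |d|=6 (t=2); sum(t^3 - t) = 24.
        Var[W] = n(n+1)(2n+1)/24 - sum(t^3-t)/48 = 3900/24 - 24/48 = 162.
        z = (W - E[W]) / sqrt(Var[W]) = (37 - 39) / 12.7279 = -0.1571.
        Two-sided p = 2*Phi(z) = 0.875139.
Step 6: alpha = 0.05. fail to reject H0.

W+ = 41, W- = 37, W = min = 37, p = 0.875139, fail to reject H0.


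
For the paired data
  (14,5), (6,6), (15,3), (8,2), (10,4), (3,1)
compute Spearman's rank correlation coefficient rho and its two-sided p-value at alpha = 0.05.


Step 1: Rank x and y separately (midranks; no ties here).
rank(x): 14->5, 6->2, 15->6, 8->3, 10->4, 3->1
rank(y): 5->5, 6->6, 3->3, 2->2, 4->4, 1->1
Step 2: d_i = R_x(i) - R_y(i); compute d_i^2.
  (5-5)^2=0, (2-6)^2=16, (6-3)^2=9, (3-2)^2=1, (4-4)^2=0, (1-1)^2=0
sum(d^2) = 26.
Step 3: rho = 1 - 6*26 / (6*(6^2 - 1)) = 1 - 156/210 = 0.257143.
Step 4: Under H0, t = rho * sqrt((n-2)/(1-rho^2)) = 0.5322 ~ t(4).
Step 5: Two-sided p-value from the t-distribution with 4 df = 0.622787.
Step 6: alpha = 0.05. fail to reject H0.

rho = 0.2571, p = 0.622787, fail to reject H0 at alpha = 0.05.


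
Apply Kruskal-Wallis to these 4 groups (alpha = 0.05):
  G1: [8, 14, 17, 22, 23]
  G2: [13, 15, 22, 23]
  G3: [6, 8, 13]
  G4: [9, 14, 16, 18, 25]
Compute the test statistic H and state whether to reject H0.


Step 1: Combine all N = 17 observations and assign midranks.
sorted (value, group, rank): (6,G3,1), (8,G1,2.5), (8,G3,2.5), (9,G4,4), (13,G2,5.5), (13,G3,5.5), (14,G1,7.5), (14,G4,7.5), (15,G2,9), (16,G4,10), (17,G1,11), (18,G4,12), (22,G1,13.5), (22,G2,13.5), (23,G1,15.5), (23,G2,15.5), (25,G4,17)
Step 2: Sum ranks within each group.
R_1 = 50 (n_1 = 5)
R_2 = 43.5 (n_2 = 4)
R_3 = 9 (n_3 = 3)
R_4 = 50.5 (n_4 = 5)
Step 3: H = 12/(N(N+1)) * sum(R_i^2/n_i) - 3(N+1)
     = 12/(17*18) * (50^2/5 + 43.5^2/4 + 9^2/3 + 50.5^2/5) - 3*18
     = 0.039216 * 1510.11 - 54
     = 5.220098.
Step 4: Ties present; correction factor C = 1 - 30/(17^3 - 17) = 0.993873. Corrected H = 5.220098 / 0.993873 = 5.252281.
Step 5: Under H0, H ~ chi^2(3); p-value = 0.154229.
Step 6: alpha = 0.05. fail to reject H0.

H = 5.2523, df = 3, p = 0.154229, fail to reject H0.


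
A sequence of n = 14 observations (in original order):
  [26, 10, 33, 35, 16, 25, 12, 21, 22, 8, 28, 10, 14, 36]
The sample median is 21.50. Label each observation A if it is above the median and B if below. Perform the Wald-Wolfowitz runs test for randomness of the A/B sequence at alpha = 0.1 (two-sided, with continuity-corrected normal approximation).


Step 1: Compute median = 21.50; label A = above, B = below.
Labels in order: ABAABABBABABBA  (n_A = 7, n_B = 7)
Step 2: Count runs R = 11.
Step 3: Under H0 (random ordering), E[R] = 2*n_A*n_B/(n_A+n_B) + 1 = 2*7*7/14 + 1 = 8.0000.
        Var[R] = 2*n_A*n_B*(2*n_A*n_B - n_A - n_B) / ((n_A+n_B)^2 * (n_A+n_B-1)) = 8232/2548 = 3.2308.
        SD[R] = 1.7974.
Step 4: Continuity-corrected z = (R - 0.5 - E[R]) / SD[R] = (11 - 0.5 - 8.0000) / 1.7974 = 1.3909.
Step 5: Two-sided p-value via normal approximation = 2*(1 - Phi(|z|)) = 0.164264.
Step 6: alpha = 0.1. fail to reject H0.

R = 11, z = 1.3909, p = 0.164264, fail to reject H0.


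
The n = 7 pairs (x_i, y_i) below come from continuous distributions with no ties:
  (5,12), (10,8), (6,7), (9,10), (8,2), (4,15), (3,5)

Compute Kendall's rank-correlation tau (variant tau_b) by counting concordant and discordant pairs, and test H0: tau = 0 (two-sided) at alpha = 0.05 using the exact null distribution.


Step 1: Enumerate the 21 unordered pairs (i,j) with i<j and classify each by sign(x_j-x_i) * sign(y_j-y_i).
  (1,2):dx=+5,dy=-4->D; (1,3):dx=+1,dy=-5->D; (1,4):dx=+4,dy=-2->D; (1,5):dx=+3,dy=-10->D
  (1,6):dx=-1,dy=+3->D; (1,7):dx=-2,dy=-7->C; (2,3):dx=-4,dy=-1->C; (2,4):dx=-1,dy=+2->D
  (2,5):dx=-2,dy=-6->C; (2,6):dx=-6,dy=+7->D; (2,7):dx=-7,dy=-3->C; (3,4):dx=+3,dy=+3->C
  (3,5):dx=+2,dy=-5->D; (3,6):dx=-2,dy=+8->D; (3,7):dx=-3,dy=-2->C; (4,5):dx=-1,dy=-8->C
  (4,6):dx=-5,dy=+5->D; (4,7):dx=-6,dy=-5->C; (5,6):dx=-4,dy=+13->D; (5,7):dx=-5,dy=+3->D
  (6,7):dx=-1,dy=-10->C
Step 2: C = 9, D = 12, total pairs = 21.
Step 3: tau = (C - D)/(n(n-1)/2) = (9 - 12)/21 = -0.142857.
Step 4: Exact two-sided p-value (enumerate n! = 5040 permutations of y under H0): p = 0.772619.
Step 5: alpha = 0.05. fail to reject H0.

tau_b = -0.1429 (C=9, D=12), p = 0.772619, fail to reject H0.


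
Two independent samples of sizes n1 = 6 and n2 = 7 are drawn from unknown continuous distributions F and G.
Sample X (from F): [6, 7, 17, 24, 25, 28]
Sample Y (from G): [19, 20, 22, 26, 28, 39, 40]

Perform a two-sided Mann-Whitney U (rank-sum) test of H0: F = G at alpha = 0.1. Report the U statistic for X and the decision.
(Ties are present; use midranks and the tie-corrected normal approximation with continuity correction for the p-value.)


Step 1: Combine and sort all 13 observations; assign midranks.
sorted (value, group): (6,X), (7,X), (17,X), (19,Y), (20,Y), (22,Y), (24,X), (25,X), (26,Y), (28,X), (28,Y), (39,Y), (40,Y)
ranks: 6->1, 7->2, 17->3, 19->4, 20->5, 22->6, 24->7, 25->8, 26->9, 28->10.5, 28->10.5, 39->12, 40->13
Step 2: Rank sum for X: R1 = 1 + 2 + 3 + 7 + 8 + 10.5 = 31.5.
Step 3: U_X = R1 - n1(n1+1)/2 = 31.5 - 6*7/2 = 31.5 - 21 = 10.5.
       U_Y = n1*n2 - U_X = 42 - 10.5 = 31.5.
Step 4: Ties are present, so use the tie-corrected normal approximation (with continuity correction) for the p-value.
Step 5: p-value = 0.152563; compare to alpha = 0.1. fail to reject H0.

U_X = 10.5, p = 0.152563, fail to reject H0 at alpha = 0.1.


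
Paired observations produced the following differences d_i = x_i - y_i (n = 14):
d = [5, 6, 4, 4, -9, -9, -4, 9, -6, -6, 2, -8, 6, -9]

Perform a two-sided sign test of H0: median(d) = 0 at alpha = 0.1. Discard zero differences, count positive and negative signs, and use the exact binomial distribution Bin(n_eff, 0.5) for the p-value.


Step 1: Discard zero differences. Original n = 14; n_eff = number of nonzero differences = 14.
Nonzero differences (with sign): +5, +6, +4, +4, -9, -9, -4, +9, -6, -6, +2, -8, +6, -9
Step 2: Count signs: positive = 7, negative = 7.
Step 3: Under H0: P(positive) = 0.5, so the number of positives S ~ Bin(14, 0.5).
Step 4: Two-sided exact p-value = sum of Bin(14,0.5) probabilities at or below the observed probability = 1.000000.
Step 5: alpha = 0.1. fail to reject H0.

n_eff = 14, pos = 7, neg = 7, p = 1.000000, fail to reject H0.


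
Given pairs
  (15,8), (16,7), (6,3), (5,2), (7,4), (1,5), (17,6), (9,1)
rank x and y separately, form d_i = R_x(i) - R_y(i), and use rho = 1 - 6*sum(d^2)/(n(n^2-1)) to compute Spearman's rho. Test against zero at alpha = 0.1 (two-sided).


Step 1: Rank x and y separately (midranks; no ties here).
rank(x): 15->6, 16->7, 6->3, 5->2, 7->4, 1->1, 17->8, 9->5
rank(y): 8->8, 7->7, 3->3, 2->2, 4->4, 5->5, 6->6, 1->1
Step 2: d_i = R_x(i) - R_y(i); compute d_i^2.
  (6-8)^2=4, (7-7)^2=0, (3-3)^2=0, (2-2)^2=0, (4-4)^2=0, (1-5)^2=16, (8-6)^2=4, (5-1)^2=16
sum(d^2) = 40.
Step 3: rho = 1 - 6*40 / (8*(8^2 - 1)) = 1 - 240/504 = 0.523810.
Step 4: Under H0, t = rho * sqrt((n-2)/(1-rho^2)) = 1.5062 ~ t(6).
Step 5: Two-sided p-value from the t-distribution with 6 df = 0.182721.
Step 6: alpha = 0.1. fail to reject H0.

rho = 0.5238, p = 0.182721, fail to reject H0 at alpha = 0.1.


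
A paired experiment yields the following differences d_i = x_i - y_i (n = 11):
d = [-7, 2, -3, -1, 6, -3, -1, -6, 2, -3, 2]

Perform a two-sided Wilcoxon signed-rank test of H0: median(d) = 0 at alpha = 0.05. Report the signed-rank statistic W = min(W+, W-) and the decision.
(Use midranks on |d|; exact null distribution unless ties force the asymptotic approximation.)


Step 1: Drop any zero differences (none here) and take |d_i|.
|d| = [7, 2, 3, 1, 6, 3, 1, 6, 2, 3, 2]
Step 2: Midrank |d_i| (ties get averaged ranks).
ranks: |7|->11, |2|->4, |3|->7, |1|->1.5, |6|->9.5, |3|->7, |1|->1.5, |6|->9.5, |2|->4, |3|->7, |2|->4
Step 3: Attach original signs; sum ranks with positive sign and with negative sign.
W+ = 4 + 9.5 + 4 + 4 = 21.5
W- = 11 + 7 + 1.5 + 7 + 1.5 + 9.5 + 7 = 44.5
(Check: W+ + W- = 66 should equal n(n+1)/2 = 66.)
Step 4: Test statistic W = min(W+, W-) = 21.5.
Step 5: Ties in |d|, so use the tie-corrected normal approximation.
        E[W] = n(n+1)/4 = 11*12/4 = 33.
        Tie groups: |d|=1 (t=2), |d|=2 (t=3), |d|=3 (t=3), |d|=6 (t=2); sum(t^3 - t) = 60.
        Var[W] = n(n+1)(2n+1)/24 - sum(t^3-t)/48 = 3036/24 - 60/48 = 125.25.
        z = (W - E[W]) / sqrt(Var[W]) = (21.5 - 33) / 11.1915 = -1.0276.
        Two-sided p = 2*Phi(z) = 0.304155.
Step 6: alpha = 0.05. fail to reject H0.

W+ = 21.5, W- = 44.5, W = min = 21.5, p = 0.304155, fail to reject H0.


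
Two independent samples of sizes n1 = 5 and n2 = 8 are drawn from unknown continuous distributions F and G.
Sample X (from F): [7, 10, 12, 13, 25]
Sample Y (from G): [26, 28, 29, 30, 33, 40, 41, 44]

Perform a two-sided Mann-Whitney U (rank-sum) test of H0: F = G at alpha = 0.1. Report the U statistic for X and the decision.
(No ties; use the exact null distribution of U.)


Step 1: Combine and sort all 13 observations; assign midranks.
sorted (value, group): (7,X), (10,X), (12,X), (13,X), (25,X), (26,Y), (28,Y), (29,Y), (30,Y), (33,Y), (40,Y), (41,Y), (44,Y)
ranks: 7->1, 10->2, 12->3, 13->4, 25->5, 26->6, 28->7, 29->8, 30->9, 33->10, 40->11, 41->12, 44->13
Step 2: Rank sum for X: R1 = 1 + 2 + 3 + 4 + 5 = 15.
Step 3: U_X = R1 - n1(n1+1)/2 = 15 - 5*6/2 = 15 - 15 = 0.
       U_Y = n1*n2 - U_X = 40 - 0 = 40.
Step 4: No ties, so the exact null distribution of U (based on enumerating the C(13,5) = 1287 equally likely rank assignments) gives the two-sided p-value.
Step 5: p-value = 0.001554; compare to alpha = 0.1. reject H0.

U_X = 0, p = 0.001554, reject H0 at alpha = 0.1.


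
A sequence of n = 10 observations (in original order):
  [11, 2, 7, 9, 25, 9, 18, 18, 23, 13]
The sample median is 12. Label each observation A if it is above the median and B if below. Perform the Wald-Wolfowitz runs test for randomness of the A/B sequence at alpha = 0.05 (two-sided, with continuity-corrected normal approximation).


Step 1: Compute median = 12; label A = above, B = below.
Labels in order: BBBBABAAAA  (n_A = 5, n_B = 5)
Step 2: Count runs R = 4.
Step 3: Under H0 (random ordering), E[R] = 2*n_A*n_B/(n_A+n_B) + 1 = 2*5*5/10 + 1 = 6.0000.
        Var[R] = 2*n_A*n_B*(2*n_A*n_B - n_A - n_B) / ((n_A+n_B)^2 * (n_A+n_B-1)) = 2000/900 = 2.2222.
        SD[R] = 1.4907.
Step 4: Continuity-corrected z = (R + 0.5 - E[R]) / SD[R] = (4 + 0.5 - 6.0000) / 1.4907 = -1.0062.
Step 5: Two-sided p-value via normal approximation = 2*(1 - Phi(|z|)) = 0.314305.
Step 6: alpha = 0.05. fail to reject H0.

R = 4, z = -1.0062, p = 0.314305, fail to reject H0.


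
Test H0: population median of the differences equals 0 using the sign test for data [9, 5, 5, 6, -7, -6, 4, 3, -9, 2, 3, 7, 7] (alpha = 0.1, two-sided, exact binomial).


Step 1: Discard zero differences. Original n = 13; n_eff = number of nonzero differences = 13.
Nonzero differences (with sign): +9, +5, +5, +6, -7, -6, +4, +3, -9, +2, +3, +7, +7
Step 2: Count signs: positive = 10, negative = 3.
Step 3: Under H0: P(positive) = 0.5, so the number of positives S ~ Bin(13, 0.5).
Step 4: Two-sided exact p-value = sum of Bin(13,0.5) probabilities at or below the observed probability = 0.092285.
Step 5: alpha = 0.1. reject H0.

n_eff = 13, pos = 10, neg = 3, p = 0.092285, reject H0.


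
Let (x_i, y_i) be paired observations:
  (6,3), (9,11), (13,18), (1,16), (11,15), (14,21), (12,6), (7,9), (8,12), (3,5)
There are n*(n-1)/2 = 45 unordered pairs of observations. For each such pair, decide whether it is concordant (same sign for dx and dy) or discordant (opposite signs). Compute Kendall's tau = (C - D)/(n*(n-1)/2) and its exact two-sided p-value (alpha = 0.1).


Step 1: Enumerate the 45 unordered pairs (i,j) with i<j and classify each by sign(x_j-x_i) * sign(y_j-y_i).
  (1,2):dx=+3,dy=+8->C; (1,3):dx=+7,dy=+15->C; (1,4):dx=-5,dy=+13->D; (1,5):dx=+5,dy=+12->C
  (1,6):dx=+8,dy=+18->C; (1,7):dx=+6,dy=+3->C; (1,8):dx=+1,dy=+6->C; (1,9):dx=+2,dy=+9->C
  (1,10):dx=-3,dy=+2->D; (2,3):dx=+4,dy=+7->C; (2,4):dx=-8,dy=+5->D; (2,5):dx=+2,dy=+4->C
  (2,6):dx=+5,dy=+10->C; (2,7):dx=+3,dy=-5->D; (2,8):dx=-2,dy=-2->C; (2,9):dx=-1,dy=+1->D
  (2,10):dx=-6,dy=-6->C; (3,4):dx=-12,dy=-2->C; (3,5):dx=-2,dy=-3->C; (3,6):dx=+1,dy=+3->C
  (3,7):dx=-1,dy=-12->C; (3,8):dx=-6,dy=-9->C; (3,9):dx=-5,dy=-6->C; (3,10):dx=-10,dy=-13->C
  (4,5):dx=+10,dy=-1->D; (4,6):dx=+13,dy=+5->C; (4,7):dx=+11,dy=-10->D; (4,8):dx=+6,dy=-7->D
  (4,9):dx=+7,dy=-4->D; (4,10):dx=+2,dy=-11->D; (5,6):dx=+3,dy=+6->C; (5,7):dx=+1,dy=-9->D
  (5,8):dx=-4,dy=-6->C; (5,9):dx=-3,dy=-3->C; (5,10):dx=-8,dy=-10->C; (6,7):dx=-2,dy=-15->C
  (6,8):dx=-7,dy=-12->C; (6,9):dx=-6,dy=-9->C; (6,10):dx=-11,dy=-16->C; (7,8):dx=-5,dy=+3->D
  (7,9):dx=-4,dy=+6->D; (7,10):dx=-9,dy=-1->C; (8,9):dx=+1,dy=+3->C; (8,10):dx=-4,dy=-4->C
  (9,10):dx=-5,dy=-7->C
Step 2: C = 32, D = 13, total pairs = 45.
Step 3: tau = (C - D)/(n(n-1)/2) = (32 - 13)/45 = 0.422222.
Step 4: Exact two-sided p-value (enumerate n! = 3628800 permutations of y under H0): p = 0.108313.
Step 5: alpha = 0.1. fail to reject H0.

tau_b = 0.4222 (C=32, D=13), p = 0.108313, fail to reject H0.


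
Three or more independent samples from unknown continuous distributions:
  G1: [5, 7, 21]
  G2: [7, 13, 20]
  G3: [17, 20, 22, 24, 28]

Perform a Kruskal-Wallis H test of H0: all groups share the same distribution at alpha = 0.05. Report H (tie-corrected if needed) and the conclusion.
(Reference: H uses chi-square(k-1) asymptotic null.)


Step 1: Combine all N = 11 observations and assign midranks.
sorted (value, group, rank): (5,G1,1), (7,G1,2.5), (7,G2,2.5), (13,G2,4), (17,G3,5), (20,G2,6.5), (20,G3,6.5), (21,G1,8), (22,G3,9), (24,G3,10), (28,G3,11)
Step 2: Sum ranks within each group.
R_1 = 11.5 (n_1 = 3)
R_2 = 13 (n_2 = 3)
R_3 = 41.5 (n_3 = 5)
Step 3: H = 12/(N(N+1)) * sum(R_i^2/n_i) - 3(N+1)
     = 12/(11*12) * (11.5^2/3 + 13^2/3 + 41.5^2/5) - 3*12
     = 0.090909 * 444.867 - 36
     = 4.442424.
Step 4: Ties present; correction factor C = 1 - 12/(11^3 - 11) = 0.990909. Corrected H = 4.442424 / 0.990909 = 4.483180.
Step 5: Under H0, H ~ chi^2(2); p-value = 0.106289.
Step 6: alpha = 0.05. fail to reject H0.

H = 4.4832, df = 2, p = 0.106289, fail to reject H0.


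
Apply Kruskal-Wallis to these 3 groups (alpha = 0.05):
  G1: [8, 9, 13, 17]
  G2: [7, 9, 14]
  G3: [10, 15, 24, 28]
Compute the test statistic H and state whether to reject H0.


Step 1: Combine all N = 11 observations and assign midranks.
sorted (value, group, rank): (7,G2,1), (8,G1,2), (9,G1,3.5), (9,G2,3.5), (10,G3,5), (13,G1,6), (14,G2,7), (15,G3,8), (17,G1,9), (24,G3,10), (28,G3,11)
Step 2: Sum ranks within each group.
R_1 = 20.5 (n_1 = 4)
R_2 = 11.5 (n_2 = 3)
R_3 = 34 (n_3 = 4)
Step 3: H = 12/(N(N+1)) * sum(R_i^2/n_i) - 3(N+1)
     = 12/(11*12) * (20.5^2/4 + 11.5^2/3 + 34^2/4) - 3*12
     = 0.090909 * 438.146 - 36
     = 3.831439.
Step 4: Ties present; correction factor C = 1 - 6/(11^3 - 11) = 0.995455. Corrected H = 3.831439 / 0.995455 = 3.848935.
Step 5: Under H0, H ~ chi^2(2); p-value = 0.145953.
Step 6: alpha = 0.05. fail to reject H0.

H = 3.8489, df = 2, p = 0.145953, fail to reject H0.


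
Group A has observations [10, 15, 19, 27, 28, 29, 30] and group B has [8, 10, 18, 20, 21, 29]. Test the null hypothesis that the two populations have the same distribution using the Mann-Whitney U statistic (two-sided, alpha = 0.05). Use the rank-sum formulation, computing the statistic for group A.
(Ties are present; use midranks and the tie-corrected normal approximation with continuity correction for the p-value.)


Step 1: Combine and sort all 13 observations; assign midranks.
sorted (value, group): (8,Y), (10,X), (10,Y), (15,X), (18,Y), (19,X), (20,Y), (21,Y), (27,X), (28,X), (29,X), (29,Y), (30,X)
ranks: 8->1, 10->2.5, 10->2.5, 15->4, 18->5, 19->6, 20->7, 21->8, 27->9, 28->10, 29->11.5, 29->11.5, 30->13
Step 2: Rank sum for X: R1 = 2.5 + 4 + 6 + 9 + 10 + 11.5 + 13 = 56.
Step 3: U_X = R1 - n1(n1+1)/2 = 56 - 7*8/2 = 56 - 28 = 28.
       U_Y = n1*n2 - U_X = 42 - 28 = 14.
Step 4: Ties are present, so use the tie-corrected normal approximation (with continuity correction) for the p-value.
Step 5: p-value = 0.351785; compare to alpha = 0.05. fail to reject H0.

U_X = 28, p = 0.351785, fail to reject H0 at alpha = 0.05.


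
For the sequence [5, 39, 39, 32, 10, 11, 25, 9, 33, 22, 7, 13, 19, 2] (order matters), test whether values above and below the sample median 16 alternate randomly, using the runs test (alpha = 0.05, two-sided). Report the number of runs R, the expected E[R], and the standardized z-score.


Step 1: Compute median = 16; label A = above, B = below.
Labels in order: BAAABBABAABBAB  (n_A = 7, n_B = 7)
Step 2: Count runs R = 9.
Step 3: Under H0 (random ordering), E[R] = 2*n_A*n_B/(n_A+n_B) + 1 = 2*7*7/14 + 1 = 8.0000.
        Var[R] = 2*n_A*n_B*(2*n_A*n_B - n_A - n_B) / ((n_A+n_B)^2 * (n_A+n_B-1)) = 8232/2548 = 3.2308.
        SD[R] = 1.7974.
Step 4: Continuity-corrected z = (R - 0.5 - E[R]) / SD[R] = (9 - 0.5 - 8.0000) / 1.7974 = 0.2782.
Step 5: Two-sided p-value via normal approximation = 2*(1 - Phi(|z|)) = 0.780879.
Step 6: alpha = 0.05. fail to reject H0.

R = 9, z = 0.2782, p = 0.780879, fail to reject H0.


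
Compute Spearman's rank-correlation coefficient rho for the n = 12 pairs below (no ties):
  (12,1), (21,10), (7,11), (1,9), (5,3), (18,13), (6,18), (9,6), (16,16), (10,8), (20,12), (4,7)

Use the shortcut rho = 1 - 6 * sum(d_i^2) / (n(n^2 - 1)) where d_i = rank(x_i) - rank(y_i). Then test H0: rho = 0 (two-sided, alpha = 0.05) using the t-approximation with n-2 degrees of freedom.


Step 1: Rank x and y separately (midranks; no ties here).
rank(x): 12->8, 21->12, 7->5, 1->1, 5->3, 18->10, 6->4, 9->6, 16->9, 10->7, 20->11, 4->2
rank(y): 1->1, 10->7, 11->8, 9->6, 3->2, 13->10, 18->12, 6->3, 16->11, 8->5, 12->9, 7->4
Step 2: d_i = R_x(i) - R_y(i); compute d_i^2.
  (8-1)^2=49, (12-7)^2=25, (5-8)^2=9, (1-6)^2=25, (3-2)^2=1, (10-10)^2=0, (4-12)^2=64, (6-3)^2=9, (9-11)^2=4, (7-5)^2=4, (11-9)^2=4, (2-4)^2=4
sum(d^2) = 198.
Step 3: rho = 1 - 6*198 / (12*(12^2 - 1)) = 1 - 1188/1716 = 0.307692.
Step 4: Under H0, t = rho * sqrt((n-2)/(1-rho^2)) = 1.0226 ~ t(10).
Step 5: Two-sided p-value from the t-distribution with 10 df = 0.330589.
Step 6: alpha = 0.05. fail to reject H0.

rho = 0.3077, p = 0.330589, fail to reject H0 at alpha = 0.05.


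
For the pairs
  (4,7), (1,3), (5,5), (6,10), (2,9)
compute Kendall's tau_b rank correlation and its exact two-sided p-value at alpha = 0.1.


Step 1: Enumerate the 10 unordered pairs (i,j) with i<j and classify each by sign(x_j-x_i) * sign(y_j-y_i).
  (1,2):dx=-3,dy=-4->C; (1,3):dx=+1,dy=-2->D; (1,4):dx=+2,dy=+3->C; (1,5):dx=-2,dy=+2->D
  (2,3):dx=+4,dy=+2->C; (2,4):dx=+5,dy=+7->C; (2,5):dx=+1,dy=+6->C; (3,4):dx=+1,dy=+5->C
  (3,5):dx=-3,dy=+4->D; (4,5):dx=-4,dy=-1->C
Step 2: C = 7, D = 3, total pairs = 10.
Step 3: tau = (C - D)/(n(n-1)/2) = (7 - 3)/10 = 0.400000.
Step 4: Exact two-sided p-value (enumerate n! = 120 permutations of y under H0): p = 0.483333.
Step 5: alpha = 0.1. fail to reject H0.

tau_b = 0.4000 (C=7, D=3), p = 0.483333, fail to reject H0.


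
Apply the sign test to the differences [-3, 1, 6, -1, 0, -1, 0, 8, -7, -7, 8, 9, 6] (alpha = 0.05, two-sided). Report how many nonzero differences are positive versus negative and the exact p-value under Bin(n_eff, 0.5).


Step 1: Discard zero differences. Original n = 13; n_eff = number of nonzero differences = 11.
Nonzero differences (with sign): -3, +1, +6, -1, -1, +8, -7, -7, +8, +9, +6
Step 2: Count signs: positive = 6, negative = 5.
Step 3: Under H0: P(positive) = 0.5, so the number of positives S ~ Bin(11, 0.5).
Step 4: Two-sided exact p-value = sum of Bin(11,0.5) probabilities at or below the observed probability = 1.000000.
Step 5: alpha = 0.05. fail to reject H0.

n_eff = 11, pos = 6, neg = 5, p = 1.000000, fail to reject H0.


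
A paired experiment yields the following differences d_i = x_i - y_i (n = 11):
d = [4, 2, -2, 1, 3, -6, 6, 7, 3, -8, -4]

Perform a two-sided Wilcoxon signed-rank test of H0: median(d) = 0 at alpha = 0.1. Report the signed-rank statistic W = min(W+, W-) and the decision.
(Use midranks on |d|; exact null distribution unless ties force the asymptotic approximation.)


Step 1: Drop any zero differences (none here) and take |d_i|.
|d| = [4, 2, 2, 1, 3, 6, 6, 7, 3, 8, 4]
Step 2: Midrank |d_i| (ties get averaged ranks).
ranks: |4|->6.5, |2|->2.5, |2|->2.5, |1|->1, |3|->4.5, |6|->8.5, |6|->8.5, |7|->10, |3|->4.5, |8|->11, |4|->6.5
Step 3: Attach original signs; sum ranks with positive sign and with negative sign.
W+ = 6.5 + 2.5 + 1 + 4.5 + 8.5 + 10 + 4.5 = 37.5
W- = 2.5 + 8.5 + 11 + 6.5 = 28.5
(Check: W+ + W- = 66 should equal n(n+1)/2 = 66.)
Step 4: Test statistic W = min(W+, W-) = 28.5.
Step 5: Ties in |d|, so use the tie-corrected normal approximation.
        E[W] = n(n+1)/4 = 11*12/4 = 33.
        Tie groups: |d|=2 (t=2), |d|=3 (t=2), |d|=4 (t=2), |d|=6 (t=2); sum(t^3 - t) = 24.
        Var[W] = n(n+1)(2n+1)/24 - sum(t^3-t)/48 = 3036/24 - 24/48 = 126.
        z = (W - E[W]) / sqrt(Var[W]) = (28.5 - 33) / 11.2250 = -0.4009.
        Two-sided p = 2*Phi(z) = 0.688500.
Step 6: alpha = 0.1. fail to reject H0.

W+ = 37.5, W- = 28.5, W = min = 28.5, p = 0.688500, fail to reject H0.
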